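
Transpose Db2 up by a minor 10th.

Counting three letter names plus an octave up from D lands on F.
A minor tenth is 15 semitones; 15 semitones up from Db2 gives Fb3.

Fb3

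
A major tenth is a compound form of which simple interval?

Take out an octave (7 from the number): 10 − 7 = 3.
That makes a major tenth a compound major third — an octave plus a major third.

major 3rd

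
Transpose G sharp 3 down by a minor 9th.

Two letters down from G (plus an octave) reaches F.
Moving 13 semitones down from G#3 (the size of a minor ninth) reaches F##2.

F double-sharp 2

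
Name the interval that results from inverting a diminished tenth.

First reduce the compound diminished tenth to its simple form, a diminished third.
Inverted interval numbers add to nine, so a third pairs with a sixth (3 + 6 = 9).
Quality inverts too: diminished becomes augmented. That makes the inversion an augmented sixth.

A6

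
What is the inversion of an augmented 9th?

diminished 7th

First reduce the compound augmented ninth to its simple form, an augmented second.
Inverted interval numbers add to nine, so a second pairs with a seventh (2 + 7 = 9).
And augmented becomes diminished under inversion, so we get a diminished seventh.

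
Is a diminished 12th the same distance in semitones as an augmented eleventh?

A diminished twelfth = 18 semitones = an augmented eleventh; enharmonically equal.

Yes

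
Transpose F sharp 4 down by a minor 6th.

A sharp 3

The sixth takes the letter from F down to A.
A minor sixth is 8 semitones; 8 semitones down from F#4 gives A#3.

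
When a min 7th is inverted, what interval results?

M2

Inverted interval numbers add to nine, so a seventh pairs with a second (7 + 2 = 9).
And minor becomes major under inversion, so we get a major second.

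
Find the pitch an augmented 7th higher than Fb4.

E5

Seven letter names up from F: E.
Moving 12 semitones up from Fb4 (the size of an augmented seventh) reaches E5.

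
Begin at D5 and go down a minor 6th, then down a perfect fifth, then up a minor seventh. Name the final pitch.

D5 down a minor sixth → F#4 (8 semitones).
Down a perfect fifth from F#4: B3 (7 semitones down).
Up a minor seventh from B3: A4 (10 semitones up).

A4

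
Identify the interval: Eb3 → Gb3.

E to G spans three letter names (E-F-G): a third.
Eb3 to Gb3 is 3 semitones, a half step short of the major third (4), so this is minor.

m3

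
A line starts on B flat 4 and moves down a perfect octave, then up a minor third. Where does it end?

Bb4 down a perfect octave → Bb3 (12 semitones).
A minor third up from Bb3 is Db4.

D flat 4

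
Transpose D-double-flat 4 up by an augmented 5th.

A-flat 4

Five letter names up from D: A.
Moving 8 semitones up from Dbb4 (the size of an augmented fifth) reaches Ab4.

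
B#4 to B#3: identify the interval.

perfect octave

Descending from B#4 to B#3 is the same interval as ascending B#3 to B#4.
B to B is the same letter name, plus an octave — that makes it an octave of some quality.
B#3 to B#4 is 12 semitones, matching the perfect octave exactly, so the quality is perfect.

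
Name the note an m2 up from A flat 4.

B double-flat 4

Counting two letter names up from A lands on B.
A minor second spans 1 semitone, so from Ab4 the target pitch is Bbb4.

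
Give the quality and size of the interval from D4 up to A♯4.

D to A spans five letter names (D-E-F-G-A): a fifth.
D4 to A#4 spans 8 semitones — one semitone wider than the perfect fifth (7) — giving an augmented fifth.

augmented fifth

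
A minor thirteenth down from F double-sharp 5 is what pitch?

Counting six letter names plus an octave down from F lands on A.
A minor thirteenth spans 20 semitones, so from F##5 the target pitch is A##3.

A double-sharp 3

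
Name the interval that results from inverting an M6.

m3

The rule of nine gives the new number: 9 − 6 = 3, so a sixth becomes a third.
And major becomes minor under inversion, so we get a minor third.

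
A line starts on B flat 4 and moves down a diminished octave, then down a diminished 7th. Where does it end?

Down a diminished octave from Bb4: B3 (11 semitones down).
Down a diminished seventh from B3: C##3 (9 semitones down).

C double-sharp 3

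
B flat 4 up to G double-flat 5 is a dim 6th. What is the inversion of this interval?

augmented third

Interval numbers invert to sum to nine: 6 + 3 = 9, so a sixth inverts to a third.
And diminished becomes augmented under inversion, so we get an augmented third.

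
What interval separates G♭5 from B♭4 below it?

Descending from Gb5 to Bb4 is the same interval as ascending Bb4 to Gb5.
B to G spans six letter names (B-C-D-E-F-G), so the interval is some kind of sixth.
A major sixth would be 9 semitones, but Bb4 to Gb5 is 8 — one semitone narrower, making it a minor sixth.

minor sixth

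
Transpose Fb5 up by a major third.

The third takes the letter from F up to A.
Moving 4 semitones up from Fb5 (the size of a major third) reaches Ab5.

Ab5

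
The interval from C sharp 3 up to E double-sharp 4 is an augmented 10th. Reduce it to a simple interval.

Take out an octave (7 from the number): 10 − 7 = 3.
That makes an augmented tenth a compound augmented third — an octave plus an augmented third.

augmented 3rd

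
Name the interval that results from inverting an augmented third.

The rule of nine gives the new number: 9 − 3 = 6, so a third becomes a sixth.
Quality inverts too: augmented becomes diminished. That makes the inversion a diminished sixth.

diminished 6th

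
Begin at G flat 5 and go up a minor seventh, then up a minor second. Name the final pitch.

Gb5 up a minor seventh → Fb6 (10 semitones).
Fb6 up a minor second → Gbb6 (1 semitone).

G double-flat 6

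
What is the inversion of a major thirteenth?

First reduce the compound major thirteenth to its simple form, a major sixth.
Interval numbers invert to sum to nine: 6 + 3 = 9, so a sixth inverts to a third.
Quality inverts too: major becomes minor. That makes the inversion a minor third.

m3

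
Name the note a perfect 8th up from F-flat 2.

An octave keeps the letter name F, an octave up from F.
A perfect octave spans 12 semitones, so from Fb2 the target pitch is Fb3.

F-flat 3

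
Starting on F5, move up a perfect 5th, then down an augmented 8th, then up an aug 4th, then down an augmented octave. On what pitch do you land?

F5 up a perfect fifth → C6 (7 semitones).
C6 down an augmented octave → Cb5 (13 semitones).
Cb5 up an augmented fourth → F5 (6 semitones).
Down an augmented octave from F5: Fb4 (13 semitones down).

Fb4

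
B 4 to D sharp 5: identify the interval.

B to D spans three letter names (B-C-D) — that makes it a third of some quality.
The major third spans 4 semitones, and B4 to D#5 is exactly 4 semitones — so this is a major third.

major 3rd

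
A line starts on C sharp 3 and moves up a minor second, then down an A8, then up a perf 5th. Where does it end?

A minor second up from C#3 is D3.
D3 down an augmented octave → Db2 (13 semitones).
A perfect fifth up from Db2 is Ab2.

A flat 2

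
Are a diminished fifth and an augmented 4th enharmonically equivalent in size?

Yes

A diminished fifth spans 6 semitones, and an augmented fourth also spans 6 semitones — they're enharmonic.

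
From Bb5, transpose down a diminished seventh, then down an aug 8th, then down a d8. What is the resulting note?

A diminished seventh down from Bb5 is C#5.
Down an augmented octave from C#5: C4 (13 semitones down).
C4 down a diminished octave → C#3 (11 semitones).

C#3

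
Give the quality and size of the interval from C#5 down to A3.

major 10th

Descending from C#5 to A3 is the same interval as ascending A3 to C#5.
A to C spans three letter names (A-B-C), plus an octave — that makes it a tenth of some quality.
A3 to C#5 is 16 semitones, matching the major tenth exactly, so the quality is major.
(Equivalently, a compound major third: a major third plus an octave.)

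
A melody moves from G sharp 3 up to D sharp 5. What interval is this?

G to D spans five letter names (G-A-B-C-D), plus an octave — that makes it a twelfth of some quality.
The perfect twelfth spans 19 semitones, and G#3 to D#5 is exactly 19 semitones — so this is a perfect twelfth.
(Equivalently, a compound perfect fifth: a perfect fifth plus an octave.)

perfect twelfth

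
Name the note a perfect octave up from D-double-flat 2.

D-double-flat 3

An octave keeps the letter name D, an octave up from D.
A perfect octave spans 12 semitones, so from Dbb2 the target pitch is Dbb3.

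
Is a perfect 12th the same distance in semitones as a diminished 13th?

Yes

Both span 19 semitones: a perfect twelfth and a diminished thirteenth are the same chromatic distance.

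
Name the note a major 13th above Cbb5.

Abb6

The thirteenth's letter: C up six letter names plus an octave → A.
A major thirteenth spans 21 semitones, so from Cbb5 the target pitch is Abb6.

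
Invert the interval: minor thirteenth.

First reduce the compound minor thirteenth to its simple form, a minor sixth.
Inverted interval numbers add to nine, so a sixth pairs with a third (6 + 3 = 9).
And minor becomes major under inversion, so we get a major third.

M3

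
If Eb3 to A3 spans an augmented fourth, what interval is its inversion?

Interval numbers invert to sum to nine: 4 + 5 = 9, so a fourth inverts to a fifth.
Quality inverts too: augmented becomes diminished. That makes the inversion a diminished fifth.

diminished 5th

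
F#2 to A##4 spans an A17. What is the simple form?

augmented 3rd

Take out 2 octaves (14 from the number): 17 − 14 = 3.
So an augmented seventeenth is 2 octaves plus an augmented third. The quality is unchanged.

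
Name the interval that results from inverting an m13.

First reduce the compound minor thirteenth to its simple form, a minor sixth.
Interval numbers invert to sum to nine: 6 + 3 = 9, so a sixth inverts to a third.
Quality inverts too: minor becomes major. That makes the inversion a major third.

major 3rd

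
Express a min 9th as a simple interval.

Subtracting seven from the interval number removes an octave: 9 − 7 = 2.
Quality carries through unchanged, so the simple form is a minor second.

m2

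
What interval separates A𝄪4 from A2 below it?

Descending from A##4 to A2 is the same interval as ascending A2 to A##4.
A to A is the same letter name, plus 2 octaves, so the interval is some kind of fifteenth.
The perfect fifteenth is 24 semitones; here we have 26, two semitones wider: doubly augmented.
(Equivalently, a compound doubly augmented octave: a doubly augmented octave plus an octave.)

AA15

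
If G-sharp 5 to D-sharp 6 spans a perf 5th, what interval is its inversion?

Inverted interval numbers add to nine, so a fifth pairs with a fourth (5 + 4 = 9).
The quality also flips — perfect stays perfect — giving a perfect fourth.

perfect fourth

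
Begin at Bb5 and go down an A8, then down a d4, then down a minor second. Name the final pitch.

Bb5 down an augmented octave → Bbb4 (13 semitones).
Down a diminished fourth from Bbb4: F4 (4 semitones down).
A minor second down from F4 is E4.

E4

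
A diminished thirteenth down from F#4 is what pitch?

The thirteenth's letter: F down six letter names plus an octave → A.
A diminished thirteenth spans 19 semitones, so from F#4 the target pitch is A##2.

A##2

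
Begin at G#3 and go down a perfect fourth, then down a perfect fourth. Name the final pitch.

A perfect fourth down from G#3 is D#3.
Down a perfect fourth from D#3: A#2 (5 semitones down).

A#2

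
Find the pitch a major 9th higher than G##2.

Two letters up from G (plus an octave) reaches A.
Moving 14 semitones up from G##2 (the size of a major ninth) reaches A##3.

A##3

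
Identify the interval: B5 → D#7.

major tenth

B to D spans three letter names (B-C-D), plus an octave — that makes it a tenth of some quality.
B5 to D#7 is 16 semitones, matching the major tenth exactly, so the quality is major.
(Equivalently, a compound major third: a major third plus an octave.)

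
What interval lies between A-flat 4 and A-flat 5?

A to A is the same letter name, plus an octave: an octave.
Counting semitones, Ab4→Ab5 is 12, which is the perfect octave.

perfect 8th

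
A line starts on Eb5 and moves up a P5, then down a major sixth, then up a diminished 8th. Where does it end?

Dbb6

Eb5 up a perfect fifth → Bb5 (7 semitones).
Bb5 down a major sixth → Db5 (9 semitones).
A diminished octave up from Db5 is Dbb6.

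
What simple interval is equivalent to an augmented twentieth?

Subtracting seven from the interval number removes an octave: 20 − 14 = 6.
That makes an augmented twentieth a compound augmented sixth — 2 octaves plus an augmented sixth.

augmented 6th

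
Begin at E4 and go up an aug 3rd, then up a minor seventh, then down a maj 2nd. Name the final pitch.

E#5

E4 up an augmented third → G##4 (5 semitones).
A minor seventh up from G##4 is F##5.
F##5 down a major second → E#5 (2 semitones).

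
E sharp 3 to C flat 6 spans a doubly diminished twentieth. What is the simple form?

doubly diminished 6th

Each octave removed subtracts seven from the number: 20 − 14 = 6.
So a doubly diminished twentieth is 2 octaves plus a doubly diminished sixth. The quality is unchanged.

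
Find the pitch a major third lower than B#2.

Counting three letter names down from B lands on G.
A major third is 4 semitones; 4 semitones down from B#2 gives G#2.

G#2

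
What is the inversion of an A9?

diminished seventh

First reduce the compound augmented ninth to its simple form, an augmented second.
The rule of nine gives the new number: 9 − 2 = 7, so a second becomes a seventh.
Quality inverts too: augmented becomes diminished. That makes the inversion a diminished seventh.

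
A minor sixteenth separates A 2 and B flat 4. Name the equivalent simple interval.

minor 2nd

Subtracting seven from the interval number removes an octave: 16 − 14 = 2.
Quality carries through unchanged, so the simple form is a minor second.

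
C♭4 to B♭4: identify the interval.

major seventh

C to B spans seven letter names (C-D-E-F-G-A-B), so the interval is some kind of seventh.
Cb4 to Bb4 is 11 semitones, matching the major seventh exactly, so the quality is major.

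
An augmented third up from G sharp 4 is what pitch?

The third takes the letter from G up to B.
Moving 5 semitones up from G#4 (the size of an augmented third) reaches B##4.

B double-sharp 4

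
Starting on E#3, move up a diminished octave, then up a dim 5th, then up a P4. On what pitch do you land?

E#3 up a diminished octave → E4 (11 semitones).
E4 up a diminished fifth → Bb4 (6 semitones).
Bb4 up a perfect fourth → Eb5 (5 semitones).

Eb5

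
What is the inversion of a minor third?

M6

Inverted interval numbers add to nine, so a third pairs with a sixth (3 + 6 = 9).
Quality inverts too: minor becomes major. That makes the inversion a major sixth.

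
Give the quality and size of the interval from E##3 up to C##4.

minor 6th

E to C spans six letter names (E-F-G-A-B-C) — that makes it a sixth of some quality.
A major sixth would be 9 semitones, but E##3 to C##4 is 8 — one semitone narrower, making it a minor sixth.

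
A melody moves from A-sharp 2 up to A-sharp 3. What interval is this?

A to A is the same letter name, plus an octave, so the interval is some kind of octave.
The perfect octave spans 12 semitones, and A#2 to A#3 is exactly 12 semitones — so this is a perfect octave.

perfect 8th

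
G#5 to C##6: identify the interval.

augmented fourth

G to C spans four letter names (G-A-B-C): a fourth.
G#5 to C##6 spans 6 semitones — one semitone wider than the perfect fourth (5) — giving an augmented fourth.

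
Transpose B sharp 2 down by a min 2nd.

Two letter names down from B: A.
A minor second spans 1 semitone, so from B#2 the target pitch is A##2.

A double-sharp 2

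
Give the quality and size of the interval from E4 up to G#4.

major third

E to G spans three letter names (E-F-G), so the interval is some kind of third.
E4 to G#4 is 4 semitones, matching the major third exactly, so the quality is major.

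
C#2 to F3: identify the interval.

d11

C to F spans four letter names (C-D-E-F), plus an octave: an eleventh.
A perfect eleventh would be 17 semitones; C#2 to F3 is 16, one semitone narrower, so the interval is diminished.
(Equivalently, a compound diminished fourth: a diminished fourth plus an octave.)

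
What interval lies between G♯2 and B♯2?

major third

G to B spans three letter names (G-A-B) — that makes it a third of some quality.
Counting semitones, G#2→B#2 is 4, which is the major third.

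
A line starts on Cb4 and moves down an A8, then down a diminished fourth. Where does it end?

Down an augmented octave from Cb4: Cbb3 (13 semitones down).
Cbb3 down a diminished fourth → Gb2 (4 semitones).

Gb2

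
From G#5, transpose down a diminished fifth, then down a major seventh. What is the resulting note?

D#4

A diminished fifth down from G#5 is C##5.
C##5 down a major seventh → D#4 (11 semitones).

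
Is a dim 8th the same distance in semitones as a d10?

11 semitones (diminished octave) vs 14 semitones (diminished tenth): not equal.

No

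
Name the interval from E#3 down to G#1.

major 13th

Descending from E#3 to G#1 is the same interval as ascending G#1 to E#3.
G to E spans six letter names (G-A-B-C-D-E), plus an octave, so the interval is some kind of thirteenth.
G#1 to E#3 is 21 semitones, matching the major thirteenth exactly, so the quality is major.
(Equivalently, a compound major sixth: a major sixth plus an octave.)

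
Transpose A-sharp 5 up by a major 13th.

Counting six letter names plus an octave up from A lands on F.
Moving 21 semitones up from A#5 (the size of a major thirteenth) reaches F##7.

F-double-sharp 7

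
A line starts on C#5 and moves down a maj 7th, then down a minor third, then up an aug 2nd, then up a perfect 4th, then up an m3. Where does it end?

A major seventh down from C#5 is D4.
Down a minor third from D4: B3 (3 semitones down).
B3 up an augmented second → C##4 (3 semitones).
C##4 up a perfect fourth → F##4 (5 semitones).
A minor third up from F##4 is A#4.

A#4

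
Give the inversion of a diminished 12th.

First reduce the compound diminished twelfth to its simple form, a diminished fifth.
Interval numbers invert to sum to nine: 5 + 4 = 9, so a fifth inverts to a fourth.
And diminished becomes augmented under inversion, so we get an augmented fourth.

augmented fourth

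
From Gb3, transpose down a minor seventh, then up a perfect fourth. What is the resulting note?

A minor seventh down from Gb3 is Ab2.
Ab2 up a perfect fourth → Db3 (5 semitones).

Db3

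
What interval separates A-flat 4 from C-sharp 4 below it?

Descending from Ab4 to C#4 is the same interval as ascending C#4 to Ab4.
C to A spans six letter names (C-D-E-F-G-A) — that makes it a sixth of some quality.
The major sixth is 9 semitones; here we have 7, two semitones narrower: diminished.

diminished sixth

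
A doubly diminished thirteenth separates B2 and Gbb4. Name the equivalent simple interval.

Each octave removed subtracts seven from the number: 13 − 7 = 6.
So a doubly diminished thirteenth is an octave plus a doubly diminished sixth. The quality is unchanged.

doubly diminished 6th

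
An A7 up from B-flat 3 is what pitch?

The seventh takes the letter from B up to A.
An augmented seventh is 12 semitones; 12 semitones up from Bb3 gives A#4.

A-sharp 4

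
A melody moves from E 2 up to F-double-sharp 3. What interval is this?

augmented ninth

E to F spans two letter names (E-F), plus an octave: a ninth.
A major ninth would be 14 semitones; E2 to F##3 is 15, one semitone wider, so the interval is augmented.
(Equivalently, a compound augmented second: an augmented second plus an octave.)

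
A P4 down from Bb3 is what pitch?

Four letter names down from B: F.
A perfect fourth spans 5 semitones, so from Bb3 the target pitch is F3.

F3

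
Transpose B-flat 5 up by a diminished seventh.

A-double-flat 6

The seventh takes the letter from B up to A.
Moving 9 semitones up from Bb5 (the size of a diminished seventh) reaches Abb6.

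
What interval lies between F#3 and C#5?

perfect 12th

F to C spans five letter names (F-G-A-B-C), plus an octave — that makes it a twelfth of some quality.
F#3 to C#5 is 19 semitones, matching the perfect twelfth exactly, so the quality is perfect.
(Equivalently, a compound perfect fifth: a perfect fifth plus an octave.)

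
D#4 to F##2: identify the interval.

Descending from D#4 to F##2 is the same interval as ascending F##2 to D#4.
F to D spans six letter names (F-G-A-B-C-D), plus an octave — that makes it a thirteenth of some quality.
At 20 semitones, F##2→D#4 falls one short of a major thirteenth: minor.
(Equivalently, a compound minor sixth: a minor sixth plus an octave.)

minor 13th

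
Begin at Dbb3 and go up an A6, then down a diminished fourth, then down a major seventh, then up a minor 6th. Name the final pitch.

An augmented sixth up from Dbb3 is Bb3.
Down a diminished fourth from Bb3: F#3 (4 semitones down).
Down a major seventh from F#3: G2 (11 semitones down).
G2 up a minor sixth → Eb3 (8 semitones).

Eb3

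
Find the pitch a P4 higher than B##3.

E##4

Counting four letter names up from B lands on E.
A perfect fourth spans 5 semitones, so from B##3 the target pitch is E##4.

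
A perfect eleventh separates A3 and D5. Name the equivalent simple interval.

perfect fourth

Take out an octave (7 from the number): 11 − 7 = 4.
That makes a perfect eleventh a compound perfect fourth — an octave plus a perfect fourth.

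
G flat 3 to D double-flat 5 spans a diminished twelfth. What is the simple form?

Each octave removed subtracts seven from the number: 12 − 7 = 5.
That makes a diminished twelfth a compound diminished fifth — an octave plus a diminished fifth.

d5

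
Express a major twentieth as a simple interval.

M6

Subtracting seven from the interval number removes an octave: 20 − 14 = 6.
Quality carries through unchanged, so the simple form is a major sixth.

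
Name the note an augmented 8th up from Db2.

D3

The letter stays D (same as the start), shifted an octave up.
An augmented octave is 13 semitones; 13 semitones up from Db2 gives D3.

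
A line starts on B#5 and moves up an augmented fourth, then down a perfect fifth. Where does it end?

Up an augmented fourth from B#5: E##6 (6 semitones up).
A perfect fifth down from E##6 is A##5.

A##5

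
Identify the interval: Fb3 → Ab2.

m6

Descending from Fb3 to Ab2 is the same interval as ascending Ab2 to Fb3.
A to F spans six letter names (A-B-C-D-E-F) — that makes it a sixth of some quality.
A major sixth would be 9 semitones, but Ab2 to Fb3 is 8 — one semitone narrower, making it a minor sixth.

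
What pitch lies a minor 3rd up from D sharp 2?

Three letter names up from D: F.
Moving 3 semitones up from D#2 (the size of a minor third) reaches F#2.

F sharp 2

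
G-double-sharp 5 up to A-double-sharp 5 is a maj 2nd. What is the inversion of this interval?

The rule of nine gives the new number: 9 − 2 = 7, so a second becomes a seventh.
The quality also flips — major becomes minor — giving a minor seventh.

minor seventh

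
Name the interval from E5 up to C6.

E to C spans six letter names (E-F-G-A-B-C), so the interval is some kind of sixth.
E5 to C6 is 8 semitones, a half step short of the major sixth (9), so this is minor.

minor sixth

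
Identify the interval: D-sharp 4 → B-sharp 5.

major 13th

D to B spans six letter names (D-E-F-G-A-B), plus an octave: a thirteenth.
D#4 to B#5 is 21 semitones, matching the major thirteenth exactly, so the quality is major.
(Equivalently, a compound major sixth: a major sixth plus an octave.)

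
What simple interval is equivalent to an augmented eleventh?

A4

Each octave removed subtracts seven from the number: 11 − 7 = 4.
That makes an augmented eleventh a compound augmented fourth — an octave plus an augmented fourth.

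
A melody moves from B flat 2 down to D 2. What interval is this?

Descending from Bb2 to D2 is the same interval as ascending D2 to Bb2.
D to B spans six letter names (D-E-F-G-A-B): a sixth.
At 8 semitones, D2→Bb2 falls one short of a major sixth: minor.

minor sixth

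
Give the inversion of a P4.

Inverted interval numbers add to nine, so a fourth pairs with a fifth (4 + 5 = 9).
The quality also flips — perfect stays perfect — giving a perfect fifth.

perfect 5th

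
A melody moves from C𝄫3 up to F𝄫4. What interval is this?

P11

C to F spans four letter names (C-D-E-F), plus an octave: an eleventh.
Counting semitones, Cbb3→Fbb4 is 17, which is the perfect eleventh.
(Equivalently, a compound perfect fourth: a perfect fourth plus an octave.)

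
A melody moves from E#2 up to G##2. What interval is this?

E to G spans three letter names (E-F-G), so the interval is some kind of third.
E#2 to G##2 is 4 semitones, matching the major third exactly, so the quality is major.

M3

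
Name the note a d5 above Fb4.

Cbb5

Five letter names up from F: C.
Moving 6 semitones up from Fb4 (the size of a diminished fifth) reaches Cbb5.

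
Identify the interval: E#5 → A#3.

Descending from E#5 to A#3 is the same interval as ascending A#3 to E#5.
A to E spans five letter names (A-B-C-D-E), plus an octave — that makes it a twelfth of some quality.
A#3 to E#5 is 19 semitones, matching the perfect twelfth exactly, so the quality is perfect.
(Equivalently, a compound perfect fifth: a perfect fifth plus an octave.)

perfect twelfth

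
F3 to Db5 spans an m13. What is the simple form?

Subtracting seven from the interval number removes an octave: 13 − 7 = 6.
So a minor thirteenth is an octave plus a minor sixth. The quality is unchanged.

minor sixth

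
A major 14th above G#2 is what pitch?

F##4

Counting seven letter names plus an octave up from G lands on F.
A major fourteenth is 23 semitones; 23 semitones up from G#2 gives F##4.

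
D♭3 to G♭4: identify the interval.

perfect 11th

D to G spans four letter names (D-E-F-G), plus an octave — that makes it an eleventh of some quality.
The perfect eleventh spans 17 semitones, and Db3 to Gb4 is exactly 17 semitones — so this is a perfect eleventh.
(Equivalently, a compound perfect fourth: a perfect fourth plus an octave.)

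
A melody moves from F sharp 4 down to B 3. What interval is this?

Descending from F#4 to B3 is the same interval as ascending B3 to F#4.
B to F spans five letter names (B-C-D-E-F), so the interval is some kind of fifth.
Counting semitones, B3→F#4 is 7, which is the perfect fifth.

perfect 5th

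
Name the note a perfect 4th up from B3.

The fourth takes the letter from B up to E.
Moving 5 semitones up from B3 (the size of a perfect fourth) reaches E4.

E4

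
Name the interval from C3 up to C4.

C to C is the same letter name, plus an octave: an octave.
C3 to C4 is 12 semitones, matching the perfect octave exactly, so the quality is perfect.

perfect octave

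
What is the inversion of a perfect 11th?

P5

First reduce the compound perfect eleventh to its simple form, a perfect fourth.
The rule of nine gives the new number: 9 − 4 = 5, so a fourth becomes a fifth.
Quality inverts too: perfect stays perfect. That makes the inversion a perfect fifth.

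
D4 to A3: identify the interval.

perfect fourth

Descending from D4 to A3 is the same interval as ascending A3 to D4.
A to D spans four letter names (A-B-C-D): a fourth.
Counting semitones, A3→D4 is 5, which is the perfect fourth.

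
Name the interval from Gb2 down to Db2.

perfect 4th

Descending from Gb2 to Db2 is the same interval as ascending Db2 to Gb2.
D to G spans four letter names (D-E-F-G): a fourth.
Counting semitones, Db2→Gb2 is 5, which is the perfect fourth.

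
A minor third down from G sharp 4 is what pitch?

E sharp 4

The third takes the letter from G down to E.
A minor third spans 3 semitones, so from G#4 the target pitch is E#4.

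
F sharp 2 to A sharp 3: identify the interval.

major tenth

F to A spans three letter names (F-G-A), plus an octave, so the interval is some kind of tenth.
The major tenth spans 16 semitones, and F#2 to A#3 is exactly 16 semitones — so this is a major tenth.
(Equivalently, a compound major third: a major third plus an octave.)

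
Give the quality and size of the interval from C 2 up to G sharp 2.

C to G spans five letter names (C-D-E-F-G) — that makes it a fifth of some quality.
A perfect fifth would be 7 semitones; C2 to G#2 is 8, one semitone wider, so the interval is augmented.

augmented 5th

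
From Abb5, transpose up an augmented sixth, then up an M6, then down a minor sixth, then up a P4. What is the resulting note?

B6

Abb5 up an augmented sixth → F6 (10 semitones).
F6 up a major sixth → D7 (9 semitones).
A minor sixth down from D7 is F#6.
A perfect fourth up from F#6 is B6.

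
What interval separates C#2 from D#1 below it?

m7

Descending from C#2 to D#1 is the same interval as ascending D#1 to C#2.
D to C spans seven letter names (D-E-F-G-A-B-C), so the interval is some kind of seventh.
D#1 to C#2 is 10 semitones, a half step short of the major seventh (11), so this is minor.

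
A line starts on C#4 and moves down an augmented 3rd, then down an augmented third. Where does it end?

C#4 down an augmented third → Ab3 (5 semitones).
Down an augmented third from Ab3: Fbb3 (5 semitones down).

Fbb3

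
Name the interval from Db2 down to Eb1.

minor seventh

Descending from Db2 to Eb1 is the same interval as ascending Eb1 to Db2.
E to D spans seven letter names (E-F-G-A-B-C-D) — that makes it a seventh of some quality.
At 10 semitones, Eb1→Db2 falls one short of a major seventh: minor.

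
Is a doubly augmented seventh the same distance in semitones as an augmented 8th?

Yes

A doubly augmented seventh spans 13 semitones, and an augmented octave also spans 13 semitones — they're enharmonic.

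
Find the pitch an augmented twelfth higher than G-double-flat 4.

The twelfth's letter: G up five letter names plus an octave → D.
Moving 20 semitones up from Gbb4 (the size of an augmented twelfth) reaches Db6.

D-flat 6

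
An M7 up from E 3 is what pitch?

D-sharp 4

Seven letter names up from E: D.
A major seventh spans 11 semitones, so from E3 the target pitch is D#4.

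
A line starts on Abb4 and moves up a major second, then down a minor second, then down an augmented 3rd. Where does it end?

Fbb4

Abb4 up a major second → Bbb4 (2 semitones).
Down a minor second from Bbb4: Ab4 (1 semitone down).
Ab4 down an augmented third → Fbb4 (5 semitones).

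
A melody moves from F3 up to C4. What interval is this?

F to C spans five letter names (F-G-A-B-C), so the interval is some kind of fifth.
The perfect fifth spans 7 semitones, and F3 to C4 is exactly 7 semitones — so this is a perfect fifth.

perfect 5th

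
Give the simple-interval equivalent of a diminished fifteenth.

Each octave removed subtracts seven from the number: 15 − 7 = 8.
So a diminished fifteenth is an octave plus a diminished octave. The quality is unchanged.

diminished octave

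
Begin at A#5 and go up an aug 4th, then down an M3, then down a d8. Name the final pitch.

B##4

Up an augmented fourth from A#5: D##6 (6 semitones up).
Down a major third from D##6: B#5 (4 semitones down).
B#5 down a diminished octave → B##4 (11 semitones).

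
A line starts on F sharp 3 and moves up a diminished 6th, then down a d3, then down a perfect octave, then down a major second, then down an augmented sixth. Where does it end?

A diminished sixth up from F#3 is Db4.
Db4 down a diminished third → B3 (2 semitones).
A perfect octave down from B3 is B2.
A major second down from B2 is A2.
A2 down an augmented sixth → Cb2 (10 semitones).

C flat 2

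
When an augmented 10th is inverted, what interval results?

diminished sixth

First reduce the compound augmented tenth to its simple form, an augmented third.
The rule of nine gives the new number: 9 − 3 = 6, so a third becomes a sixth.
Quality inverts too: augmented becomes diminished. That makes the inversion a diminished sixth.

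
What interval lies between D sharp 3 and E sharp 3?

major 2nd

D to E spans two letter names (D-E), so the interval is some kind of second.
Counting semitones, D#3→E#3 is 2, which is the major second.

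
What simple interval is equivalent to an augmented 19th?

Subtracting seven from the interval number removes an octave: 19 − 14 = 5.
So an augmented nineteenth is 2 octaves plus an augmented fifth. The quality is unchanged.

augmented fifth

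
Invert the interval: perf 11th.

perfect fifth

First reduce the compound perfect eleventh to its simple form, a perfect fourth.
Interval numbers invert to sum to nine: 4 + 5 = 9, so a fourth inverts to a fifth.
Quality inverts too: perfect stays perfect. That makes the inversion a perfect fifth.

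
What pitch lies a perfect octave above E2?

The letter stays E (same as the start), shifted an octave up.
A perfect octave spans 12 semitones, so from E2 the target pitch is E3.

E3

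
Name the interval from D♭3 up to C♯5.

D to C spans seven letter names (D-E-F-G-A-B-C), plus an octave — that makes it a fourteenth of some quality.
The major fourteenth is 23 semitones; here we have 24, one semitone wider: augmented.
(Equivalently, a compound augmented seventh: an augmented seventh plus an octave.)

augmented fourteenth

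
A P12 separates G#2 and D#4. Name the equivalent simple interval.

perfect 5th

Subtracting seven from the interval number removes an octave: 12 − 7 = 5.
That makes a perfect twelfth a compound perfect fifth — an octave plus a perfect fifth.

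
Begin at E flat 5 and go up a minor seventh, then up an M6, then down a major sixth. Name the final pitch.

D flat 6

A minor seventh up from Eb5 is Db6.
Db6 up a major sixth → Bb6 (9 semitones).
Bb6 down a major sixth → Db6 (9 semitones).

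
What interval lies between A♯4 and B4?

minor second

A to B spans two letter names (A-B) — that makes it a second of some quality.
At 1 semitone, A#4→B4 falls one short of a major second: minor.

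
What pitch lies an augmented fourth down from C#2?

G1

The fourth takes the letter from C down to G.
Moving 6 semitones down from C#2 (the size of an augmented fourth) reaches G1.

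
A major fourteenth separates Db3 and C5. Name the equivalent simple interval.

major seventh

Each octave removed subtracts seven from the number: 14 − 7 = 7.
That makes a major fourteenth a compound major seventh — an octave plus a major seventh.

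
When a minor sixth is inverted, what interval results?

major third

The rule of nine gives the new number: 9 − 6 = 3, so a sixth becomes a third.
Quality inverts too: minor becomes major. That makes the inversion a major third.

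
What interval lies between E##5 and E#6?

diminished octave

E to E is the same letter name, plus an octave, so the interval is some kind of octave.
A perfect octave would be 12 semitones; E##5 to E#6 is 11, one semitone narrower, so the interval is diminished.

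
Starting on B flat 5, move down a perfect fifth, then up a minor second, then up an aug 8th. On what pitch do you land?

F 6

A perfect fifth down from Bb5 is Eb5.
Up a minor second from Eb5: Fb5 (1 semitone up).
An augmented octave up from Fb5 is F6.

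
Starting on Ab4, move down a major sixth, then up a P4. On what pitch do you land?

Fb4

Ab4 down a major sixth → Cb4 (9 semitones).
Cb4 up a perfect fourth → Fb4 (5 semitones).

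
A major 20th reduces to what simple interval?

major 6th

Each octave removed subtracts seven from the number: 20 − 14 = 6.
That makes a major twentieth a compound major sixth — 2 octaves plus a major sixth.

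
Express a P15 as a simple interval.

P8

Take out an octave (7 from the number): 15 − 7 = 8.
Quality carries through unchanged, so the simple form is a perfect octave.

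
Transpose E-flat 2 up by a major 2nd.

F 2

Counting two letter names up from E lands on F.
A major second spans 2 semitones, so from Eb2 the target pitch is F2.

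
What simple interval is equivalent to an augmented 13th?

Subtracting seven from the interval number removes an octave: 13 − 7 = 6.
Quality carries through unchanged, so the simple form is an augmented sixth.

augmented 6th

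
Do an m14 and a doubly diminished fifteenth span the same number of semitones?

Yes

Both span 22 semitones: a minor fourteenth and a doubly diminished fifteenth are the same chromatic distance.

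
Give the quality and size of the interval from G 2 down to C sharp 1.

Descending from G2 to C#1 is the same interval as ascending C#1 to G2.
C to G spans five letter names (C-D-E-F-G), plus an octave, so the interval is some kind of twelfth.
The perfect twelfth is 19 semitones; here we have 18, one semitone narrower: diminished.
(Equivalently, a compound diminished fifth: a diminished fifth plus an octave.)

d12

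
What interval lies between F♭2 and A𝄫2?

minor 3rd

F to A spans three letter names (F-G-A) — that makes it a third of some quality.
Fb2 to Abb2 is 3 semitones, a half step short of the major third (4), so this is minor.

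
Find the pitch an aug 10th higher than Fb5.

A6

The tenth's letter: F up three letter names plus an octave → A.
An augmented tenth spans 17 semitones, so from Fb5 the target pitch is A6.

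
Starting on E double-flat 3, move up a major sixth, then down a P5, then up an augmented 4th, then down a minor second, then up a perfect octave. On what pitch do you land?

Up a major sixth from Ebb3: Cb4 (9 semitones up).
A perfect fifth down from Cb4 is Fb3.
Up an augmented fourth from Fb3: Bb3 (6 semitones up).
Down a minor second from Bb3: A3 (1 semitone down).
A perfect octave up from A3 is A4.

A 4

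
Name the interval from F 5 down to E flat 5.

Descending from F5 to Eb5 is the same interval as ascending Eb5 to F5.
E to F spans two letter names (E-F), so the interval is some kind of second.
The major second spans 2 semitones, and Eb5 to F5 is exactly 2 semitones — so this is a major second.

major second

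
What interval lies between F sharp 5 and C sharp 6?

perfect fifth

F to C spans five letter names (F-G-A-B-C) — that makes it a fifth of some quality.
Counting semitones, F#5→C#6 is 7, which is the perfect fifth.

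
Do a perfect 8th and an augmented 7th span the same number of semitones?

A perfect octave = 12 semitones = an augmented seventh; enharmonically equal.

Yes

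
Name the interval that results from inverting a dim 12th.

augmented fourth

First reduce the compound diminished twelfth to its simple form, a diminished fifth.
Interval numbers invert to sum to nine: 5 + 4 = 9, so a fifth inverts to a fourth.
The quality also flips — diminished becomes augmented — giving an augmented fourth.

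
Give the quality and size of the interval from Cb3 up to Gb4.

perfect twelfth

C to G spans five letter names (C-D-E-F-G), plus an octave: a twelfth.
Counting semitones, Cb3→Gb4 is 19, which is the perfect twelfth.
(Equivalently, a compound perfect fifth: a perfect fifth plus an octave.)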